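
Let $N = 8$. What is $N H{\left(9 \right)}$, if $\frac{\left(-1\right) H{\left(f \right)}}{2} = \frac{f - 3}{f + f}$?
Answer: $- \frac{16}{3} \approx -5.3333$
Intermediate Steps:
$H{\left(f \right)} = - \frac{-3 + f}{f}$ ($H{\left(f \right)} = - 2 \frac{f - 3}{f + f} = - 2 \frac{-3 + f}{2 f} = - \frac{-3 + f}{f}$)
$N H{\left(9 \right)} = 8 \frac{3 - 9}{9} = 8 \cdot \frac{1}{9} \left(-6\right) = 8 \left(- \frac{2}{3}\right) = - \frac{16}{3}$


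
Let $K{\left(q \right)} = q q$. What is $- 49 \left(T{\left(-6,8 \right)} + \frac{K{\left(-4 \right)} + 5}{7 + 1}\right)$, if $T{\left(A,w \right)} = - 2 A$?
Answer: $- \frac{5733}{8} \approx -716.63$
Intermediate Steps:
$K{\left(q \right)} = q^{2}$
$- 49 \left(T{\left(-6,8 \right)} + \frac{K{\left(-4 \right)} + 5}{7 + 1}\right) = - 49 \left(\left(-2\right) \left(-6\right) + \frac{\left(-4\right)^{2} + 5}{7 + 1}\right) = - 49 \left(12 + \frac{16 + 5}{8}\right) = - 49 \left(12 + 21 \cdot \frac{1}{8}\right) = - 49 \left(12 + \frac{21}{8}\right) = \left(-49\right) \frac{117}{8} = - \frac{5733}{8}$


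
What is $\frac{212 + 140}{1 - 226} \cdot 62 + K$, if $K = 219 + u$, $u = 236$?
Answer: $\frac{80551}{225} \approx 358.0$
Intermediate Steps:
$K = 455$ ($K = 219 + 236 = 455$)
$\frac{212 + 140}{1 - 226} \cdot 62 + K = \frac{212 + 140}{1 - 226} \cdot 62 + 455 = \frac{352}{-225} \cdot 62 + 455 = 352 \left(- \frac{1}{225}\right) 62 + 455 = \left(- \frac{352}{225}\right) 62 + 455 = - \frac{21824}{225} + 455 = \frac{80551}{225}$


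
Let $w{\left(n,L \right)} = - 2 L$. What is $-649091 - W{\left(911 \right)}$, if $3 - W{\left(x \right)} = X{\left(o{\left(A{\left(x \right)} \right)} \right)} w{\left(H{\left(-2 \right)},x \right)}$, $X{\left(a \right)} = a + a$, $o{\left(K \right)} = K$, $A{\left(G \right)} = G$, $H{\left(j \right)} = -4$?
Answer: $-3968778$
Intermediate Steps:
$X{\left(a \right)} = 2 a$
$W{\left(x \right)} = 3 + 4 x^{2}$ ($W{\left(x \right)} = 3 - 2 x \left(- 2 x\right) = 3 - - 4 x^{2} = 3 + 4 x^{2}$)
$-649091 - W{\left(911 \right)} = -649091 - \left(3 + 4 \cdot 911^{2}\right) = -649091 - \left(3 + 4 \cdot 829921\right) = -649091 - \left(3 + 3319684\right) = -649091 - 3319687 = -3968778$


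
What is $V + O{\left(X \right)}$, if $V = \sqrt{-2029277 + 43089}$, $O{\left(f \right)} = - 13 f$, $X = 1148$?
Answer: $-14924 + 2 i \sqrt{496547} \approx -14924.0 + 1409.3 i$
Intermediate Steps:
$V = 2 i \sqrt{496547}$ ($V = \sqrt{-1986188} = 2 i \sqrt{496547} \approx 1409.3 i$)
$V + O{\left(X \right)} = 2 i \sqrt{496547} - 14924 = -14924 + 2 i \sqrt{496547}$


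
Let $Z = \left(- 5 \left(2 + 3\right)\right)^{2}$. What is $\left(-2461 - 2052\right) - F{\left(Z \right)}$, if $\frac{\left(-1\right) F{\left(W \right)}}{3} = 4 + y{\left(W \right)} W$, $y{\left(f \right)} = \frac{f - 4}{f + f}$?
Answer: $- \frac{7139}{2} \approx -3569.5$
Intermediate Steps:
$Z = 625$ ($Z = \left(\left(-5\right) 5\right)^{2} = \left(-25\right)^{2} = 625$)
$y{\left(f \right)} = \frac{-4 + f}{2 f}$
$F{\left(W \right)} = -6 - \frac{3 W}{2}$ ($F{\left(W \right)} = - 3 \left(4 + \frac{-4 + W}{2 W} W\right) = - 3 \left(4 + \left(-2 + \frac{W}{2}\right)\right) = - 3 \left(2 + \frac{W}{2}\right) = -6 - \frac{3 W}{2}$)
$\left(-2461 - 2052\right) - F{\left(Z \right)} = \left(-2461 - 2052\right) - \left(-6 - \frac{1875}{2}\right) = -4513 - \left(-6 - \frac{1875}{2}\right) = -4513 - - \frac{1887}{2} = -4513 + \frac{1887}{2} = - \frac{7139}{2}$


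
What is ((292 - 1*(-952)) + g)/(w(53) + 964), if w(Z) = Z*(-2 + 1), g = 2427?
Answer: 3671/911 ≈ 4.0296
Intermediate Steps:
w(Z) = -Z (w(Z) = Z*(-1) = -Z)
((292 - 1*(-952)) + g)/(w(53) + 964) = ((292 - 1*(-952)) + 2427)/(-1*53 + 964) = ((292 + 952) + 2427)/(-53 + 964) = (1244 + 2427)/911 = 3671*(1/911) = 3671/911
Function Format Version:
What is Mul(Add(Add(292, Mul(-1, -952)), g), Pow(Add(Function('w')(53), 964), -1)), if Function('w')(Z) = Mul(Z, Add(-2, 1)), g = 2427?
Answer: Rational(3671, 911) ≈ 4.0296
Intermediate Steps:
Function('w')(Z) = Mul(-1, Z) (Function('w')(Z) = Mul(Z, -1) = Mul(-1, Z))
Mul(Add(Add(292, Mul(-1, -952)), g), Pow(Add(Function('w')(53), 964), -1)) = Mul(Add(Add(292, Mul(-1, -952)), 2427), Pow(Add(Mul(-1, 53), 964), -1)) = Mul(Add(Add(292, 952), 2427), Pow(Add(-53, 964), -1)) = Mul(Add(1244, 2427), Pow(911, -1)) = Mul(3671, Rational(1, 911)) = Rational(3671, 911)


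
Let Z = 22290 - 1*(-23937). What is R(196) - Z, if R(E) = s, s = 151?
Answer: -46076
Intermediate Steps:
Z = 46227 (Z = 22290 + 23937 = 46227)
R(E) = 151
R(196) - Z = 151 - 1*46227 = 151 - 46227 = -46076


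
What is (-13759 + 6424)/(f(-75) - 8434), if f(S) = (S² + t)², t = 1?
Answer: -815/3515938 ≈ -0.00023180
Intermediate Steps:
f(S) = (1 + S²)² (f(S) = (S² + 1)² = (1 + S²)²)
(-13759 + 6424)/(f(-75) - 8434) = (-13759 + 6424)/((1 + (-75)²)² - 8434) = -7335/((1 + 5625)² - 8434) = -7335/(5626² - 8434) = -7335/(31651876 - 8434) = -7335/31643442 = -7335*1/31643442 = -815/3515938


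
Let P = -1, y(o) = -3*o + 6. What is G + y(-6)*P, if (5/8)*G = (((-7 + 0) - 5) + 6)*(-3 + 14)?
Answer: -648/5 ≈ -129.60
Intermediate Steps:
y(o) = 6 - 3*o
G = -528/5 (G = 8*((((-7 + 0) - 5) + 6)*(-3 + 14))/5 = 8*(((-7 - 5) + 6)*11)/5 = 8*((-12 + 6)*11)/5 = 8*(-6*11)/5 = (8/5)*(-66) = -528/5 ≈ -105.60)
G + y(-6)*P = -528/5 + (6 - 3*(-6))*(-1) = -528/5 + (6 + 18)*(-1) = -528/5 + 24*(-1) = -528/5 - 24 = -648/5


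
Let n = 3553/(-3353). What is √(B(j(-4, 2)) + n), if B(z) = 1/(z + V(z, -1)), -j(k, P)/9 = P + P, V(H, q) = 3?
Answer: I*√13344490698/110649 ≈ 1.044*I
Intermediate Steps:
n = -3553/3353 (n = 3553*(-1/3353) = -3553/3353 ≈ -1.0596)
j(k, P) = -18*P (j(k, P) = -9*(P + P) = -18*P)
B(z) = 1/(3 + z) (B(z) = 1/(z + 3) = 1/(3 + z))
√(B(j(-4, 2)) + n) = √(1/(3 - 18*2) - 3553/3353) = √(1/(3 - 36) - 3553/3353) = √(1/(-33) - 3553/3353) = √(-1/33 - 3553/3353) = √(-120602/110649) = I*√13344490698/110649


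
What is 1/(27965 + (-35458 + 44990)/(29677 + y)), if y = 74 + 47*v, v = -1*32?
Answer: 28247/789936887 ≈ 3.5759e-5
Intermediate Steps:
v = -32
y = -1430 (y = 74 + 47*(-32) = 74 - 1504 = -1430)
1/(27965 + (-35458 + 44990)/(29677 + y)) = 1/(27965 + (-35458 + 44990)/(29677 - 1430)) = 1/(27965 + 9532/28247) = 1/(789936887/28247) = 28247/789936887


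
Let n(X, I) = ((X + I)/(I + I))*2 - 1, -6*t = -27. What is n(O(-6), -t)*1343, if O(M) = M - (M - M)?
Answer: 5372/3 ≈ 1790.7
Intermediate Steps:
t = 9/2 (t = -⅙*(-27) = 9/2 ≈ 4.5000)
O(M) = M (O(M) = M - 1*0 = M + 0 = M)
n(X, I) = -1 + (I + X)/I (n(X, I) = ((I + X)/((2*I)))*2 - 1 = ((I + X)*(1/(2*I)))*2 - 1 = ((I + X)/(2*I))*2 - 1 = (I + X)/I - 1 = -1 + (I + X)/I)
n(O(-6), -t)*1343 = -6/((-1*9/2))*1343 = -6/(-9/2)*1343 = -6*(-2/9)*1343 = (4/3)*1343 = 5372/3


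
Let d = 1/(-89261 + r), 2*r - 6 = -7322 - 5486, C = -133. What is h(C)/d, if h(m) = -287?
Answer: 27454994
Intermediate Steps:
r = -6401 (r = 3 + (-7322 - 5486)/2 = 3 + (½)*(-12808) = 3 - 6404 = -6401)
d = -1/95662 (d = 1/(-89261 - 6401) = 1/(-95662) = -1/95662 ≈ -1.0453e-5)
h(C)/d = -287/(-1/95662) = -287*(-95662) = 27454994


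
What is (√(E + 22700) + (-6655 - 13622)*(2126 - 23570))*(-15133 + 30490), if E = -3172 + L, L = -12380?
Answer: 6677530555716 + 30714*√1787 ≈ 6.6775e+12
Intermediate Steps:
E = -15552 (E = -3172 - 12380 = -15552)
(√(E + 22700) + (-6655 - 13622)*(2126 - 23570))*(-15133 + 30490) = (√(-15552 + 22700) + (-6655 - 13622)*(2126 - 23570))*(-15133 + 30490) = (√7148 - 20277*(-21444))*15357 = (2*√1787 + 434819988)*15357 = (434819988 + 2*√1787)*15357 = 6677530555716 + 30714*√1787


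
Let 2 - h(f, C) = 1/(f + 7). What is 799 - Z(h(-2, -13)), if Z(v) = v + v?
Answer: 3977/5 ≈ 795.40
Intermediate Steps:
h(f, C) = 2 - 1/(7 + f) (h(f, C) = 2 - 1/(f + 7) = 2 - 1/(7 + f))
Z(v) = 2*v
799 - Z(h(-2, -13)) = 799 - 2*(13 + 2*(-2))/(7 - 2) = 799 - 2*(13 - 4)/5 = 799 - 2*(⅕)*9 = 799 - 2*9/5 = 799 - 1*18/5 = 799 - 18/5 = 3977/5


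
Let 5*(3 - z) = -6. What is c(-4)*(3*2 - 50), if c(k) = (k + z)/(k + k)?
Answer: 11/10 ≈ 1.1000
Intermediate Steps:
z = 21/5 (z = 3 - 1/5*(-6) = 3 + 6/5 = 21/5 ≈ 4.2000)
c(k) = (21/5 + k)/(2*k) (c(k) = (k + 21/5)/(k + k) = (21/5 + k)/((2*k)) = (21/5 + k)*(1/(2*k)) = (21/5 + k)/(2*k))
c(-4)*(3*2 - 50) = ((1/10)*(21 + 5*(-4))/(-4))*(3*2 - 50) = ((1/10)*(-1/4)*(21 - 20))*(6 - 50) = ((1/10)*(-1/4)*1)*(-44) = -1/40*(-44) = 11/10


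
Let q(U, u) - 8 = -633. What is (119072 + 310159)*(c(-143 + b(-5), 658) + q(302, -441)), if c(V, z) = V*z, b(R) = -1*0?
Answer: -40656331089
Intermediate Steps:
q(U, u) = -625 (q(U, u) = 8 - 633 = -625)
b(R) = 0
(119072 + 310159)*(c(-143 + b(-5), 658) + q(302, -441)) = (119072 + 310159)*((-143 + 0)*658 - 625) = 429231*(-143*658 - 625) = 429231*(-94094 - 625) = 429231*(-94719) = -40656331089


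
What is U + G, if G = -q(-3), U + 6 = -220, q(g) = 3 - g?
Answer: -232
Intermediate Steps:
U = -226 (U = -6 - 220 = -226)
G = -6 (G = -(3 - 1*(-3)) = -(3 + 3) = -1*6 = -6)
U + G = -226 - 6 = -232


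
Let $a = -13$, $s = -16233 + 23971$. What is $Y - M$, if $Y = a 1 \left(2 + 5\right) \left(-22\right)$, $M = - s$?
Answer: $9740$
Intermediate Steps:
$s = 7738$
$M = -7738$ ($M = \left(-1\right) 7738 = -7738$)
$Y = 2002$ ($Y = - 13 \cdot 1 \left(2 + 5\right) \left(-22\right) = - 13 \cdot 1 \cdot 7 \left(-22\right) = \left(-13\right) 7 \left(-22\right) = \left(-91\right) \left(-22\right) = 2002$)
$Y - M = 2002 - -7738 = 2002 + 7738 = 9740$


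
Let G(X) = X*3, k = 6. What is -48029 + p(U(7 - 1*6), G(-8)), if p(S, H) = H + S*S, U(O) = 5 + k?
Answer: -47932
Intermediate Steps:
U(O) = 11 (U(O) = 5 + 6 = 11)
G(X) = 3*X
p(S, H) = H + S**2
-48029 + p(U(7 - 1*6), G(-8)) = -48029 + (3*(-8) + 11**2) = -48029 + (-24 + 121) = -48029 + 97 = -47932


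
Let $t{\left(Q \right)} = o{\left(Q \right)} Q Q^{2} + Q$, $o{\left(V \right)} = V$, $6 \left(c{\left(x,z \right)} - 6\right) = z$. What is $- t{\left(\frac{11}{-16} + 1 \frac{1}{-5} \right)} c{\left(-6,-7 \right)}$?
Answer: $\frac{105756417}{81920000} \approx 1.291$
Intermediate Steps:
$c{\left(x,z \right)} = 6 + \frac{z}{6}$
$t{\left(Q \right)} = Q + Q^{4}$ ($t{\left(Q \right)} = Q Q Q^{2} + Q = Q Q^{3} + Q = Q^{4} + Q = Q + Q^{4}$)
$- t{\left(\frac{11}{-16} + 1 \frac{1}{-5} \right)} c{\left(-6,-7 \right)} = - \left(\left(\frac{11}{-16} + 1 \frac{1}{-5}\right) + \left(\frac{11}{-16} + 1 \frac{1}{-5}\right)^{4}\right) \left(6 + \frac{1}{6} \left(-7\right)\right) = - \left(\left(11 \left(- \frac{1}{16}\right) + 1 \left(- \frac{1}{5}\right)\right) + \left(11 \left(- \frac{1}{16}\right) + 1 \left(- \frac{1}{5}\right)\right)^{4}\right) \left(6 - \frac{7}{6}\right) = - \frac{\left(\left(- \frac{11}{16} - \frac{1}{5}\right) + \left(- \frac{11}{16} - \frac{1}{5}\right)^{4}\right) 29}{6} = - \frac{\left(- \frac{71}{80} + \left(- \frac{71}{80}\right)^{4}\right) 29}{6} = - \frac{\left(- \frac{71}{80} + \frac{25411681}{40960000}\right) 29}{6} = - \frac{\left(-10940319\right) 29}{40960000 \cdot 6} = \left(-1\right) \left(- \frac{105756417}{81920000}\right) = \frac{105756417}{81920000}$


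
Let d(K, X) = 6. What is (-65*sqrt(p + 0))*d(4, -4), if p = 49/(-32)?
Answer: -1365*I*sqrt(2)/4 ≈ -482.6*I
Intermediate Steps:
p = -49/32 (p = 49*(-1/32) = -49/32 ≈ -1.5313)
(-65*sqrt(p + 0))*d(4, -4) = -65*sqrt(-49/32 + 0)*6 = -455*I*sqrt(2)/8*6 = -1365*I*sqrt(2)/4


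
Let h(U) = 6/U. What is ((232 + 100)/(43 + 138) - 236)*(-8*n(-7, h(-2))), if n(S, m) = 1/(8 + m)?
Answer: 339072/905 ≈ 374.67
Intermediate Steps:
((232 + 100)/(43 + 138) - 236)*(-8*n(-7, h(-2))) = ((232 + 100)/(43 + 138) - 236)*(-8/(8 + 6/(-2))) = (332/181 - 236)*(-8/(8 + 6*(-½))) = (332*(1/181) - 236)*(-8/(8 - 3)) = (332/181 - 236)*(-8/5) = -(-339072)/(181*5) = -42384/181*(-8/5) = 339072/905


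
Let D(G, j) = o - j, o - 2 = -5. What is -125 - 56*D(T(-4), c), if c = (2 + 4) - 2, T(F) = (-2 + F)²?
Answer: 267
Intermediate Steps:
c = 4 (c = 6 - 2 = 4)
o = -3 (o = 2 - 5 = -3)
D(G, j) = -3 - j
-125 - 56*D(T(-4), c) = -125 - 56*(-3 - 1*4) = -125 - 56*(-3 - 4) = -125 - 56*(-7) = -125 + 392 = 267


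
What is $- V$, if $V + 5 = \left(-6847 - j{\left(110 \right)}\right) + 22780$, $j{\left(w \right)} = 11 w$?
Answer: $-14718$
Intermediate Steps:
$V = 14718$ ($V = -5 + \left(\left(-6847 - 11 \cdot 110\right) + 22780\right) = -5 + \left(\left(-6847 - 1210\right) + 22780\right) = -5 + \left(-8057 + 22780\right) = -5 + 14723 = 14718$)
$- V = \left(-1\right) 14718 = -14718$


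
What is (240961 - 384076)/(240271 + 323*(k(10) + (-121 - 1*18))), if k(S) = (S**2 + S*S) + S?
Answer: -4935/9076 ≈ -0.54374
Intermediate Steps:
k(S) = S + 2*S**2 (k(S) = (S**2 + S**2) + S = 2*S**2 + S = S + 2*S**2)
(240961 - 384076)/(240271 + 323*(k(10) + (-121 - 1*18))) = (240961 - 384076)/(240271 + 323*(10*(1 + 2*10) + (-121 - 1*18))) = -143115/(240271 + 323*(10*(1 + 20) + (-121 - 18))) = -143115/(240271 + 323*(10*21 - 139)) = -143115/(240271 + 323*(210 - 139)) = -143115/(240271 + 323*71) = -143115/(240271 + 22933) = -143115/263204 = -143115*1/263204 = -4935/9076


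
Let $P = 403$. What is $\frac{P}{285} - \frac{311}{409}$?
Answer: $\frac{76192}{116565} \approx 0.65364$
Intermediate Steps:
$\frac{P}{285} - \frac{311}{409} = \frac{403}{285} - \frac{311}{409} = \frac{76192}{116565}$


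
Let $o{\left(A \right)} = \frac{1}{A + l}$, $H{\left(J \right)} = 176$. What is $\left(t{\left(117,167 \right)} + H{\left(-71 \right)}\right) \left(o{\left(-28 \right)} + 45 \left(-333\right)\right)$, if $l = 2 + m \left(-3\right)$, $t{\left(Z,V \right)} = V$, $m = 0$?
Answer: $- \frac{133636573}{26} \approx -5.1399 \cdot 10^{6}$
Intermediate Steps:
$l = 2$ ($l = 2 + 0 \left(-3\right) = 2 + 0 = 2$)
$o{\left(A \right)} = \frac{1}{2 + A}$ ($o{\left(A \right)} = \frac{1}{A + 2} = \frac{1}{2 + A}$)
$\left(t{\left(117,167 \right)} + H{\left(-71 \right)}\right) \left(o{\left(-28 \right)} + 45 \left(-333\right)\right) = \left(167 + 176\right) \left(\frac{1}{2 - 28} + 45 \left(-333\right)\right) = 343 \left(\frac{1}{-26} - 14985\right) = 343 \left(- \frac{1}{26} - 14985\right) = 343 \left(- \frac{389611}{26}\right) = - \frac{133636573}{26}$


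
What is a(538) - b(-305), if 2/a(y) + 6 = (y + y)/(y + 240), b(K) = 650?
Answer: -584089/898 ≈ -650.43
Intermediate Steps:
a(y) = 2/(-6 + 2*y/(240 + y)) (a(y) = 2/(-6 + (y + y)/(y + 240)) = 2/(-6 + (2*y)/(240 + y)) = 2/(-6 + 2*y/(240 + y)))
a(538) - b(-305) = (-240 - 1*538)/(2*(360 + 538)) - 1*650 = (½)*(-240 - 538)/898 - 650 = (½)*(1/898)*(-778) - 650 = -389/898 - 650 = -584089/898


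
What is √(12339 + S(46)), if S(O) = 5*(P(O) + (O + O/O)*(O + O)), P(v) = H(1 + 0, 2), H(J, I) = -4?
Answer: 9*√419 ≈ 184.23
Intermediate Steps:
P(v) = -4
S(O) = -20 + 10*O*(1 + O) (S(O) = 5*(-4 + (O + O/O)*(O + O)) = 5*(-4 + (O + 1)*(2*O)) = 5*(-4 + (1 + O)*(2*O)) = 5*(-4 + 2*O*(1 + O)) = -20 + 10*O*(1 + O))
√(12339 + S(46)) = √(12339 + (-20 + 10*46 + 10*46²)) = √(12339 + (-20 + 460 + 10*2116)) = √(12339 + (-20 + 460 + 21160)) = √(12339 + 21600) = √33939 = 9*√419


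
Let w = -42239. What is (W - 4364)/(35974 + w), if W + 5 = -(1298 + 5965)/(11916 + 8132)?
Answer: 17519395/25120144 ≈ 0.69742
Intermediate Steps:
W = -107503/20048 (W = -5 - (1298 + 5965)/(11916 + 8132) = -5 - 7263/20048 = -107503/20048 ≈ -5.3623)
(W - 4364)/(35974 + w) = (-107503/20048 - 4364)/(35974 - 42239) = -87596975/20048/(-6265) = -87596975/20048*(-1/6265) = 17519395/25120144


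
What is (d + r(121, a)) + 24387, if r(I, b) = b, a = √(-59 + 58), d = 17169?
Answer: 41556 + I ≈ 41556.0 + 1.0*I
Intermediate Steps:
a = I (a = √(-1) = I ≈ 1.0*I)
(d + r(121, a)) + 24387 = (17169 + I) + 24387 = 41556 + I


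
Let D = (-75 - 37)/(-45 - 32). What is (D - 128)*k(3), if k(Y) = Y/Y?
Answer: -1392/11 ≈ -126.55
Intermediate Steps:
k(Y) = 1
D = 16/11 (D = -112/(-77) = -112*(-1/77) = 16/11 ≈ 1.4545)
(D - 128)*k(3) = (16/11 - 128)*1 = -1392/11*1 = -1392/11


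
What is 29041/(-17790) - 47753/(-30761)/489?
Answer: -145329647473/89199824970 ≈ -1.6293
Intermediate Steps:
29041/(-17790) - 47753/(-30761)/489 = 29041*(-1/17790) - 47753*(-1/30761)*(1/489) = -29041/17790 + (47753/30761)*(1/489) = -29041/17790 + 47753/15042129 = -145329647473/89199824970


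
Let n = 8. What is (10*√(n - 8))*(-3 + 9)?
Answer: 0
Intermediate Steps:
(10*√(n - 8))*(-3 + 9) = (10*√(8 - 8))*(-3 + 9) = (10*√0)*6 = (10*0)*6 = 0*6 = 0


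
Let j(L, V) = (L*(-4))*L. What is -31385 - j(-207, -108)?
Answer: 140011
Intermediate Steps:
j(L, V) = -4*L² (j(L, V) = (-4*L)*L = -4*L²)
-31385 - j(-207, -108) = -31385 - (-4)*(-207)² = -31385 - (-4)*42849 = -31385 - 1*(-171396) = -31385 + 171396 = 140011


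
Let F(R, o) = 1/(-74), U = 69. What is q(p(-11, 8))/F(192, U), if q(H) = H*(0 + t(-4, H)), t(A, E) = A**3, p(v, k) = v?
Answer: -52096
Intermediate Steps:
F(R, o) = -1/74
q(H) = -64*H (q(H) = H*(0 + (-4)**3) = H*(0 - 64) = H*(-64) = -64*H)
q(p(-11, 8))/F(192, U) = (-64*(-11))/(-1/74) = 704*(-74) = -52096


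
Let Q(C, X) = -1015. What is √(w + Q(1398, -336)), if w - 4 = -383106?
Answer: I*√384117 ≈ 619.77*I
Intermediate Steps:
w = -383102 (w = 4 - 383106 = -383102)
√(w + Q(1398, -336)) = √(-383102 - 1015) = √(-384117) = I*√384117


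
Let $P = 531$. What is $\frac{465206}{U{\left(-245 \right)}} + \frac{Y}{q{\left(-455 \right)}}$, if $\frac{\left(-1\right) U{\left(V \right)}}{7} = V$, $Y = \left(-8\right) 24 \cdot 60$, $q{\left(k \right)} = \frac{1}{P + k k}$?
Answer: $- \frac{83686569706}{35} \approx -2.391 \cdot 10^{9}$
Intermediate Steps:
$q{\left(k \right)} = \frac{1}{531 + k^{2}}$ ($q{\left(k \right)} = \frac{1}{531 + k k} = \frac{1}{531 + k^{2}}$)
$Y = -11520$ ($Y = \left(-192\right) 60 = -11520$)
$U{\left(V \right)} = - 7 V$
$\frac{465206}{U{\left(-245 \right)}} + \frac{Y}{q{\left(-455 \right)}} = \frac{465206}{\left(-7\right) \left(-245\right)} - \frac{11520}{\frac{1}{531 + \left(-455\right)^{2}}} = \frac{465206}{1715} - \frac{11520}{\frac{1}{531 + 207025}} = 465206 \cdot \frac{1}{1715} - \frac{11520}{\frac{1}{207556}} = \frac{9494}{35} - 11520 \frac{1}{\frac{1}{207556}} = \frac{9494}{35} - 2391045120 = - \frac{83686569706}{35}$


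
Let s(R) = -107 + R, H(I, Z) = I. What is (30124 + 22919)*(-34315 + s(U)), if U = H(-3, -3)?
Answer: -1826005275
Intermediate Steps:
U = -3
(30124 + 22919)*(-34315 + s(U)) = (30124 + 22919)*(-34315 + (-107 - 3)) = 53043*(-34315 - 110) = 53043*(-34425) = -1826005275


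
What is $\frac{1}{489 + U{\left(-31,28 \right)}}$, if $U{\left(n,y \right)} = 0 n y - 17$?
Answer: $\frac{1}{472} \approx 0.0021186$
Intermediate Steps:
$U{\left(n,y \right)} = -17$ ($U{\left(n,y \right)} = 0 y - 17 = 0 - 17 = -17$)
$\frac{1}{489 + U{\left(-31,28 \right)}} = \frac{1}{489 - 17} = \frac{1}{472}$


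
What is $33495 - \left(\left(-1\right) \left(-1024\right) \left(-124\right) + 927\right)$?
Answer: $159544$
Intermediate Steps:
$33495 - \left(\left(-1\right) \left(-1024\right) \left(-124\right) + 927\right) = 33495 - \left(1024 \left(-124\right) + 927\right) = 33495 - \left(-126976 + 927\right) = 33495 - -126049 = 33495 + 126049 = 159544$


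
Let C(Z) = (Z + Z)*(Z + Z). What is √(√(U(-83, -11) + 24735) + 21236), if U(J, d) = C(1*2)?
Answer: √(21236 + √24751) ≈ 146.26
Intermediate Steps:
C(Z) = 4*Z² (C(Z) = (2*Z)*(2*Z) = 4*Z²)
U(J, d) = 16 (U(J, d) = 4*(1*2)² = 4*2² = 4*4 = 16)
√(√(U(-83, -11) + 24735) + 21236) = √(√(16 + 24735) + 21236) = √(√24751 + 21236) = √(21236 + √24751)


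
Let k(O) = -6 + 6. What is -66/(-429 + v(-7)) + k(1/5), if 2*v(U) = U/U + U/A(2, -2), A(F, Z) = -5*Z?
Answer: 440/2859 ≈ 0.15390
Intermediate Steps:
v(U) = 1/2 + U/20 (v(U) = (U/U + U/((-5*(-2))))/2 = (1 + U/10)/2 = 1/2 + U/20)
k(O) = 0
-66/(-429 + v(-7)) + k(1/5) = -66/(-429 + (1/2 + (1/20)*(-7))) + 0 = -66/(-429 + (1/2 - 7/20)) + 0 = -66/(-429 + 3/20) + 0 = -66/(-8577/20) + 0 = -20/8577*(-66) + 0 = 440/2859 + 0 = 440/2859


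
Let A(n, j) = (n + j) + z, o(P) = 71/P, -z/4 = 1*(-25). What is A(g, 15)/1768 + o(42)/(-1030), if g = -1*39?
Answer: 395279/9560460 ≈ 0.041345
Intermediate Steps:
g = -39
z = 100 (z = -4*(-25) = 100)
A(n, j) = 100 + j + n (A(n, j) = (n + j) + 100 = (j + n) + 100 = 100 + j + n)
A(g, 15)/1768 + o(42)/(-1030) = (100 + 15 - 39)/1768 + (71/42)/(-1030) = 76*(1/1768) + (71*(1/42))*(-1/1030) = 19/442 + (71/42)*(-1/1030) = 19/442 - 71/43260 = 395279/9560460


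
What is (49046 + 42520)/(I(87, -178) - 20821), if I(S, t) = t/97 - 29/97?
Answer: -4440951/1009922 ≈ -4.3973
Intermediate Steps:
I(S, t) = -29/97 + t/97 (I(S, t) = t*(1/97) - 29*1/97 = t/97 - 29/97 = -29/97 + t/97)
(49046 + 42520)/(I(87, -178) - 20821) = (49046 + 42520)/((-29/97 + (1/97)*(-178)) - 20821) = 91566/((-29/97 - 178/97) - 20821) = 91566/(-207/97 - 20821) = 91566/(-2019844/97) = 91566*(-97/2019844) = -4440951/1009922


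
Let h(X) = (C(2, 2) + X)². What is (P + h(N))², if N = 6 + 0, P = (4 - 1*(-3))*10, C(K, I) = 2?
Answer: 17956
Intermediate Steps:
P = 70 (P = (4 + 3)*10 = 7*10 = 70)
N = 6
h(X) = (2 + X)²
(P + h(N))² = (70 + (2 + 6)²)² = (70 + 8²)² = (70 + 64)² = 134² = 17956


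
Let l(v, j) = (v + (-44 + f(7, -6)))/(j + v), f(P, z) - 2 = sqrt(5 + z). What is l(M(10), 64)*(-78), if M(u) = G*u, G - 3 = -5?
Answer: 1209/11 - 39*I/22 ≈ 109.91 - 1.7727*I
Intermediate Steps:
G = -2 (G = 3 - 5 = -2)
f(P, z) = 2 + sqrt(5 + z)
M(u) = -2*u
l(v, j) = (-42 + I + v)/(j + v) (l(v, j) = (v + (-44 + (2 + sqrt(5 - 6))))/(j + v) = (v + (-44 + (2 + sqrt(-1))))/(j + v) = (v + (-44 + (2 + I)))/(j + v) = (v + (-42 + I))/(j + v) = (-42 + I + v)/(j + v))
l(M(10), 64)*(-78) = ((-42 + I - 2*10)/(64 - 2*10))*(-78) = ((-42 + I - 20)/(64 - 20))*(-78) = ((-62 + I)/44)*(-78) = (-31/22 + I/44)*(-78) = 1209/11 - 39*I/22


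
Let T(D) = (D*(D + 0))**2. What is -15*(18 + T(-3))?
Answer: -1485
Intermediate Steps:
T(D) = D**4 (T(D) = (D*D)**2 = (D**2)**2 = D**4)
-15*(18 + T(-3)) = -15*(18 + (-3)**4) = -15*(18 + 81) = -15*99 = -1485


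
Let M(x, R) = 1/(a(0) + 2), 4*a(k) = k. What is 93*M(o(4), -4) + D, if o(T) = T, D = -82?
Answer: -71/2 ≈ -35.500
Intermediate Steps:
a(k) = k/4
M(x, R) = ½ (M(x, R) = 1/((¼)*0 + 2) = 1/(0 + 2) = 1/2 = ½)
93*M(o(4), -4) + D = 93*(½) - 82 = 93/2 - 82 = -71/2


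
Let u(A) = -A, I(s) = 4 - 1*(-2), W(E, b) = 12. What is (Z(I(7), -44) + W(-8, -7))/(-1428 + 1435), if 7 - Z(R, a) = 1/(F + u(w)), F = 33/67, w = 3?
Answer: 3259/1176 ≈ 2.7713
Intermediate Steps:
I(s) = 6 (I(s) = 4 + 2 = 6)
F = 33/67 (F = 33*(1/67) = 33/67 ≈ 0.49254)
Z(R, a) = 1243/168 (Z(R, a) = 7 - 1/(33/67 - 1*3) = 7 - 1/(33/67 - 3) = 7 - 1/(-168/67) = 7 - 1*(-67/168) = 7 + 67/168 = 1243/168)
(Z(I(7), -44) + W(-8, -7))/(-1428 + 1435) = (1243/168 + 12)/(-1428 + 1435) = (3259/168)/7 = (3259/168)*(1/7) = 3259/1176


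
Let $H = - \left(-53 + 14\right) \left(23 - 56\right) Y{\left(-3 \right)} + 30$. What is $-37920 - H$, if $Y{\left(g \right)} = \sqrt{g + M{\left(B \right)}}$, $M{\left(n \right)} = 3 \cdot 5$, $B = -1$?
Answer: $-37950 + 2574 \sqrt{3} \approx -33492.0$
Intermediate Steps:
$M{\left(n \right)} = 15$
$Y{\left(g \right)} = \sqrt{15 + g}$ ($Y{\left(g \right)} = \sqrt{g + 15} = \sqrt{15 + g}$)
$H = 30 - 2574 \sqrt{3}$ ($H = - \left(-53 + 14\right) \left(23 - 56\right) \sqrt{15 - 3} + 30 = - \left(-39\right) \left(-33\right) \sqrt{12} + 30 = \left(-1\right) 1287 \cdot 2 \sqrt{3} + 30 = - 1287 \cdot 2 \sqrt{3} + 30 = - 2574 \sqrt{3} + 30 = 30 - 2574 \sqrt{3} \approx -4428.3$)
$-37920 - H = -37920 - \left(30 - 2574 \sqrt{3}\right) = -37950 + 2574 \sqrt{3}$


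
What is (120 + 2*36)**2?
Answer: 36864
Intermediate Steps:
(120 + 2*36)**2 = (120 + 72)**2 = 192**2 = 36864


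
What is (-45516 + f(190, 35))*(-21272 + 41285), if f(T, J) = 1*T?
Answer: -907109238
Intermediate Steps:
f(T, J) = T
(-45516 + f(190, 35))*(-21272 + 41285) = (-45516 + 190)*(-21272 + 41285) = -45326*20013 = -907109238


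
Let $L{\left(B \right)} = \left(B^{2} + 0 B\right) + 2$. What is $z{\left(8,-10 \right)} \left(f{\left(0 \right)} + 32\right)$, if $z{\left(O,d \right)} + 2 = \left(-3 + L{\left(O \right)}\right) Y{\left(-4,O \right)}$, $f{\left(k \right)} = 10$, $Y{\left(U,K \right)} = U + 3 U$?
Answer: $-42420$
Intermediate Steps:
$Y{\left(U,K \right)} = 4 U$
$L{\left(B \right)} = 2 + B^{2}$ ($L{\left(B \right)} = \left(B^{2} + 0\right) + 2 = B^{2} + 2 = 2 + B^{2}$)
$z{\left(O,d \right)} = 14 - 16 O^{2}$ ($z{\left(O,d \right)} = -2 + \left(-3 + \left(2 + O^{2}\right)\right) 4 \left(-4\right) = -2 + \left(-1 + O^{2}\right) \left(-16\right) = -2 - \left(-16 + 16 O^{2}\right) = 14 - 16 O^{2}$)
$z{\left(8,-10 \right)} \left(f{\left(0 \right)} + 32\right) = \left(14 - 16 \cdot 8^{2}\right) \left(10 + 32\right) = \left(14 - 1024\right) 42 = \left(-1010\right) 42 = -42420$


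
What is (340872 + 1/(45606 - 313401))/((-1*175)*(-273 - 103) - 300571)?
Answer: -91283817239/62870499945 ≈ -1.4519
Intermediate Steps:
(340872 + 1/(45606 - 313401))/((-1*175)*(-273 - 103) - 300571) = (340872 + 1/(-267795))/(-175*(-376) - 300571) = (340872 - 1/267795)/(65800 - 300571) = (91283817239/267795)/(-234771) = (91283817239/267795)*(-1/234771) = -91283817239/62870499945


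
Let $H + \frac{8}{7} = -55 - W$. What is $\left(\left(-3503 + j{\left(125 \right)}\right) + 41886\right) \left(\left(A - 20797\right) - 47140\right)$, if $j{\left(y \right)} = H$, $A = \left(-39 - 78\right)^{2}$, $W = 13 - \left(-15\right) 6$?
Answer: $- \frac{14514974616}{7} \approx -2.0736 \cdot 10^{9}$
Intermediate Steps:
$W = 103$ ($W = 13 - -90 = 13 + 90 = 103$)
$A = 13689$ ($A = \left(-117\right)^{2} = 13689$)
$H = - \frac{1114}{7}$ ($H = - \frac{8}{7} - 158 = - \frac{1114}{7} \approx -159.14$)
$j{\left(y \right)} = - \frac{1114}{7}$
$\left(\left(-3503 + j{\left(125 \right)}\right) + 41886\right) \left(\left(A - 20797\right) - 47140\right) = \left(\left(-3503 - \frac{1114}{7}\right) + 41886\right) \left(\left(13689 - 20797\right) - 47140\right) = \left(- \frac{25635}{7} + 41886\right) \left(-7108 - 47140\right) = \frac{267567}{7} \left(-54248\right) = - \frac{14514974616}{7}$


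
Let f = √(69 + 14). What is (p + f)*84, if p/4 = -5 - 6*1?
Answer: -3696 + 84*√83 ≈ -2930.7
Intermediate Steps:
p = -44 (p = 4*(-5 - 6*1) = 4*(-5 - 6) = 4*(-11) = -44)
f = √83 ≈ 9.1104
(p + f)*84 = (-44 + √83)*84 = -3696 + 84*√83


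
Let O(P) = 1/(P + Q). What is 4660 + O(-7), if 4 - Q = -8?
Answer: 23301/5 ≈ 4660.2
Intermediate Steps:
Q = 12 (Q = 4 - 1*(-8) = 4 + 8 = 12)
O(P) = 1/(12 + P) (O(P) = 1/(P + 12) = 1/(12 + P))
4660 + O(-7) = 4660 + 1/(12 - 7) = 4660 + 1/5 = 4660 + ⅕ = 23301/5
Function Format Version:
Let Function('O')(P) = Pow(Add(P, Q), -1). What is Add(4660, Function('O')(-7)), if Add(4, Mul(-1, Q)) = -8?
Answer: Rational(23301, 5) ≈ 4660.2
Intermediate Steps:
Q = 12 (Q = Add(4, Mul(-1, -8)) = Add(4, 8) = 12)
Function('O')(P) = Pow(Add(12, P), -1) (Function('O')(P) = Pow(Add(P, 12), -1) = Pow(Add(12, P), -1))
Add(4660, Function('O')(-7)) = Add(4660, Pow(Add(12, -7), -1)) = Add(4660, Pow(5, -1)) = Add(4660, Rational(1, 5)) = Rational(23301, 5)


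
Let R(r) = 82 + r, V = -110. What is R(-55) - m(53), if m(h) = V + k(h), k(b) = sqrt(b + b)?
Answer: 137 - sqrt(106) ≈ 126.70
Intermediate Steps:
k(b) = sqrt(2)*sqrt(b) (k(b) = sqrt(2*b) = sqrt(2)*sqrt(b))
m(h) = -110 + sqrt(2)*sqrt(h)
R(-55) - m(53) = (82 - 55) - (-110 + sqrt(2)*sqrt(53)) = 27 - (-110 + sqrt(106)) = 27 + (110 - sqrt(106)) = 137 - sqrt(106)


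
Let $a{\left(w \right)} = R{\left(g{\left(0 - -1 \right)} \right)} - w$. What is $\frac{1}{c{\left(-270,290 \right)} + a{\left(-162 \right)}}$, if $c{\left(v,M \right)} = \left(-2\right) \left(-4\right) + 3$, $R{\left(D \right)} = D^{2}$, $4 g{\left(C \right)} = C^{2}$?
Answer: $\frac{16}{2769} \approx 0.0057783$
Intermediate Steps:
$g{\left(C \right)} = \frac{C^{2}}{4}$
$c{\left(v,M \right)} = 11$ ($c{\left(v,M \right)} = 8 + 3 = 11$)
$a{\left(w \right)} = \frac{1}{16} - w$ ($a{\left(w \right)} = \left(\frac{\left(0 - -1\right)^{2}}{4}\right)^{2} - w = \left(\frac{\left(0 + 1\right)^{2}}{4}\right)^{2} - w = \left(\frac{1^{2}}{4}\right)^{2} - w = \left(\frac{1}{4} \cdot 1\right)^{2} - w = \left(\frac{1}{4}\right)^{2} - w = \frac{1}{16} - w$)
$\frac{1}{c{\left(-270,290 \right)} + a{\left(-162 \right)}} = \frac{1}{11 + \left(\frac{1}{16} - -162\right)} = \frac{1}{11 + \left(\frac{1}{16} + 162\right)} = \frac{1}{11 + \frac{2593}{16}} = \frac{1}{\frac{2769}{16}} = \frac{16}{2769}$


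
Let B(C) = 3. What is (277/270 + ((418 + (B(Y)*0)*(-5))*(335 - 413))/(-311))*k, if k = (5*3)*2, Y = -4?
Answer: 8889227/2799 ≈ 3175.9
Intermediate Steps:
k = 30 (k = 15*2 = 30)
(277/270 + ((418 + (B(Y)*0)*(-5))*(335 - 413))/(-311))*k = (277/270 + ((418 + (3*0)*(-5))*(335 - 413))/(-311))*30 = (277*(1/270) + ((418 + 0*(-5))*(-78))*(-1/311))*30 = (277/270 + ((418 + 0)*(-78))*(-1/311))*30 = (277/270 + (418*(-78))*(-1/311))*30 = (277/270 - 32604*(-1/311))*30 = (277/270 + 32604/311)*30 = (8889227/83970)*30 = 8889227/2799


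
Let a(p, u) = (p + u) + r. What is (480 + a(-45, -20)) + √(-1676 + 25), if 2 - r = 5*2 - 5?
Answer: 412 + I*√1651 ≈ 412.0 + 40.633*I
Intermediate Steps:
r = -3 (r = 2 - (5*2 - 5) = 2 - (10 - 5) = 2 - 1*5 = 2 - 5 = -3)
a(p, u) = -3 + p + u (a(p, u) = (p + u) - 3 = -3 + p + u)
(480 + a(-45, -20)) + √(-1676 + 25) = (480 + (-3 - 45 - 20)) + √(-1676 + 25) = (480 - 68) + √(-1651) = 412 + I*√1651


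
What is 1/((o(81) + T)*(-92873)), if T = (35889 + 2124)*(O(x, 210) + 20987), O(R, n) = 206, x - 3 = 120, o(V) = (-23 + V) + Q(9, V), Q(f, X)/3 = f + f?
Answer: -1/74819382331133 ≈ -1.3366e-14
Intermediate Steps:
Q(f, X) = 6*f (Q(f, X) = 3*(f + f) = 3*(2*f) = 6*f)
o(V) = 31 + V (o(V) = (-23 + V) + 6*9 = (-23 + V) + 54 = 31 + V)
x = 123 (x = 3 + 120 = 123)
T = 805609509 (T = (35889 + 2124)*(206 + 20987) = 38013*21193 = 805609509)
1/((o(81) + T)*(-92873)) = 1/(((31 + 81) + 805609509)*(-92873)) = -1/92873/(112 + 805609509) = -1/92873/805609621 = (1/805609621)*(-1/92873) = -1/74819382331133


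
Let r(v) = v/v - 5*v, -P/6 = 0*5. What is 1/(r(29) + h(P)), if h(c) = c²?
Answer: -1/144 ≈ -0.0069444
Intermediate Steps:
P = 0 (P = -0*5 = -6*0 = 0)
r(v) = 1 - 5*v
1/(r(29) + h(P)) = 1/((1 - 5*29) + 0²) = 1/((1 - 145) + 0) = 1/(-144 + 0) = 1/(-144) = -1/144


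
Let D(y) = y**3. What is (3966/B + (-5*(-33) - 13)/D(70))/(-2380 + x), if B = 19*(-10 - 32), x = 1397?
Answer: 4048264/800776375 ≈ 0.0050554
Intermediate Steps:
B = -798 (B = 19*(-42) = -798)
(3966/B + (-5*(-33) - 13)/D(70))/(-2380 + x) = (3966/(-798) + (-5*(-33) - 13)/(70**3))/(-2380 + 1397) = (3966*(-1/798) + (165 - 13)/343000)/(-983) = (-661/133 + 152*(1/343000))*(-1/983) = (-661/133 + 19/42875)*(-1/983) = -4048264/814625*(-1/983) = 4048264/800776375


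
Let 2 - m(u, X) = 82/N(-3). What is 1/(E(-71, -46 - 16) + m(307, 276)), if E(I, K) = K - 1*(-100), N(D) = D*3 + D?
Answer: 6/281 ≈ 0.021352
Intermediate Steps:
N(D) = 4*D (N(D) = 3*D + D = 4*D)
E(I, K) = 100 + K (E(I, K) = K + 100 = 100 + K)
m(u, X) = 53/6 (m(u, X) = 2 - 82/(4*(-3)) = 2 - 82/(-12) = 2 - 82*(-1)/12 = 2 - 1*(-41/6) = 2 + 41/6 = 53/6)
1/(E(-71, -46 - 16) + m(307, 276)) = 1/((100 + (-46 - 16)) + 53/6) = 1/((100 - 62) + 53/6) = 1/(38 + 53/6) = 1/(281/6) = 6/281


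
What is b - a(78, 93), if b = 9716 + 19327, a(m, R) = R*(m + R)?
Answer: 13140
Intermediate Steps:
a(m, R) = R*(R + m)
b = 29043
b - a(78, 93) = 29043 - 93*(93 + 78) = 29043 - 93*171 = 29043 - 1*15903 = 29043 - 15903 = 13140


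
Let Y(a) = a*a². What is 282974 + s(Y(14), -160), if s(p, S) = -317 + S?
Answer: 282497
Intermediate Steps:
Y(a) = a³
282974 + s(Y(14), -160) = 282974 + (-317 - 160) = 282974 - 477 = 282497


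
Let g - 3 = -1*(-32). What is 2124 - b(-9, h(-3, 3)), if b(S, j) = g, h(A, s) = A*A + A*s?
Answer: 2089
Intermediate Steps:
h(A, s) = A² + A*s
g = 35 (g = 3 - 1*(-32) = 3 + 32 = 35)
b(S, j) = 35
2124 - b(-9, h(-3, 3)) = 2124 - 1*35 = 2124 - 35 = 2089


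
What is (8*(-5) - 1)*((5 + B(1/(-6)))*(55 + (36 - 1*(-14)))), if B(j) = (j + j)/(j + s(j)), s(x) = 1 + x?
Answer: -38745/2 ≈ -19373.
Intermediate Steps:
B(j) = 2*j/(1 + 2*j) (B(j) = (j + j)/(j + (1 + j)) = (2*j)/(1 + 2*j) = 2*j/(1 + 2*j))
(8*(-5) - 1)*((5 + B(1/(-6)))*(55 + (36 - 1*(-14)))) = (8*(-5) - 1)*((5 + 2/(-6*(1 + 2/(-6))))*(55 + (36 - 1*(-14)))) = (-40 - 1)*((5 + 2*(-⅙)/(1 + 2*(-⅙)))*(55 + (36 + 14))) = -41*(5 + 2*(-⅙)/(1 - ⅓))*(55 + 50) = -41*(5 + 2*(-⅙)/(⅔))*105 = -41*(5 + 2*(-⅙)*(3/2))*105 = -41*(5 - ½)*105 = -369*105/2 = -41*945/2 = -38745/2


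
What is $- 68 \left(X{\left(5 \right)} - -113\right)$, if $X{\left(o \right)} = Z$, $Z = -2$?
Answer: $-7548$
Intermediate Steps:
$X{\left(o \right)} = -2$
$- 68 \left(X{\left(5 \right)} - -113\right) = - 68 \left(-2 - -113\right) = - 68 \left(-2 + 113\right) = \left(-68\right) 111 = -7548$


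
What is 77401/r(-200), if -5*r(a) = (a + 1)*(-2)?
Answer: -387005/398 ≈ -972.37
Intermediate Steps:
r(a) = 2/5 + 2*a/5 (r(a) = -(a + 1)*(-2)/5 = -(1 + a)*(-2)/5 = -(-2 - 2*a)/5 = 2/5 + 2*a/5)
77401/r(-200) = 77401/(2/5 + (2/5)*(-200)) = 77401/(2/5 - 80) = 77401/(-398/5) = 77401*(-5/398) = -387005/398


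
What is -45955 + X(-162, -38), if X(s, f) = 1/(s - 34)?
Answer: -9007181/196 ≈ -45955.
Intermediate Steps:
X(s, f) = 1/(-34 + s)
-45955 + X(-162, -38) = -45955 + 1/(-34 - 162) = -45955 + 1/(-196) = -45955 - 1/196 = -9007181/196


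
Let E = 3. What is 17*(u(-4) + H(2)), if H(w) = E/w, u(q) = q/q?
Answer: 85/2 ≈ 42.500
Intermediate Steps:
u(q) = 1
H(w) = 3/w
17*(u(-4) + H(2)) = 17*(1 + 3/2) = 17*(5/2) = 85/2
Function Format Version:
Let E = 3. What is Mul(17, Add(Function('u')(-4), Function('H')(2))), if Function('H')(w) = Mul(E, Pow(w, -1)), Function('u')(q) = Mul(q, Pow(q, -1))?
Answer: Rational(85, 2) ≈ 42.500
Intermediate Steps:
Function('u')(q) = 1
Function('H')(w) = Mul(3, Pow(w, -1))
Mul(17, Add(Function('u')(-4), Function('H')(2))) = Mul(17, Add(1, Mul(3, Pow(2, -1)))) = Mul(17, Add(1, Mul(3, Rational(1, 2)))) = Mul(17, Add(1, Rational(3, 2))) = Mul(17, Rational(5, 2)) = Rational(85, 2)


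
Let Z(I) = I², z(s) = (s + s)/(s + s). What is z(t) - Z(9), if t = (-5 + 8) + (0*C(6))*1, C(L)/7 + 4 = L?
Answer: -80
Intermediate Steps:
C(L) = -28 + 7*L
t = 3 (t = (-5 + 8) + (0*(-28 + 7*6))*1 = 3 + (0*(-28 + 42))*1 = 3 + (0*14)*1 = 3 + 0*1 = 3 + 0 = 3)
z(s) = 1 (z(s) = (2*s)/((2*s)) = (2*s)*(1/(2*s)) = 1)
z(t) - Z(9) = 1 - 1*9² = 1 - 1*81 = 1 - 81 = -80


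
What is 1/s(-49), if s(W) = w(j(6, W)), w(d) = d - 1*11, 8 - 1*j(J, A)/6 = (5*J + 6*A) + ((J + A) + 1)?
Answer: 1/1873 ≈ 0.00053390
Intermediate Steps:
j(J, A) = 42 - 42*A - 36*J (j(J, A) = 48 - 6*((5*J + 6*A) + ((J + A) + 1)) = 48 - 6*((5*J + 6*A) + ((A + J) + 1)) = 48 - 6*((5*J + 6*A) + (1 + A + J)) = 48 - 6*(1 + 6*J + 7*A) = 48 + (-6 - 42*A - 36*J) = 42 - 42*A - 36*J)
w(d) = -11 + d (w(d) = d - 11 = -11 + d)
s(W) = -185 - 42*W (s(W) = -11 + (42 - 42*W - 36*6) = -11 + (42 - 42*W - 216) = -11 + (-174 - 42*W) = -185 - 42*W)
1/s(-49) = 1/(-185 - 42*(-49)) = 1/(-185 + 2058) = 1/1873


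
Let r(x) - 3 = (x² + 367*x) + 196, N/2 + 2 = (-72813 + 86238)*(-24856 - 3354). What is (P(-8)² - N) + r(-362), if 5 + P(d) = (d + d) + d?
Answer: 757437734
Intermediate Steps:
P(d) = -5 + 3*d (P(d) = -5 + ((d + d) + d) = -5 + (2*d + d) = -5 + 3*d)
N = -757438504 (N = -4 + 2*((-72813 + 86238)*(-24856 - 3354)) = -4 + 2*(13425*(-28210)) = -4 + 2*(-378719250) = -4 - 757438500 = -757438504)
r(x) = 199 + x² + 367*x (r(x) = 3 + ((x² + 367*x) + 196) = 3 + (196 + x² + 367*x) = 199 + x² + 367*x)
(P(-8)² - N) + r(-362) = ((-5 + 3*(-8))² - 1*(-757438504)) + (199 + (-362)² + 367*(-362)) = ((-5 - 24)² + 757438504) + (199 + 131044 - 132854) = ((-29)² + 757438504) - 1611 = (841 + 757438504) - 1611 = 757439345 - 1611 = 757437734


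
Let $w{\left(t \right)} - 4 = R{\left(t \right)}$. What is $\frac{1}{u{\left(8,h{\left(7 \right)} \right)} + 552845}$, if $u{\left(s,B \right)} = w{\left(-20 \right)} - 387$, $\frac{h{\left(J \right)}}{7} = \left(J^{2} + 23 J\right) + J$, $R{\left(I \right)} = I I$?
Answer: $\frac{1}{552862} \approx 1.8088 \cdot 10^{-6}$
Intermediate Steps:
$R{\left(I \right)} = I^{2}$
$w{\left(t \right)} = 4 + t^{2}$
$h{\left(J \right)} = 7 J^{2} + 168 J$ ($h{\left(J \right)} = 7 \left(\left(J^{2} + 23 J\right) + J\right) = 7 \left(J^{2} + 24 J\right) = 7 J^{2} + 168 J$)
$u{\left(s,B \right)} = 17$ ($u{\left(s,B \right)} = \left(4 + \left(-20\right)^{2}\right) - 387 = \left(4 + 400\right) - 387 = 404 - 387 = 17$)
$\frac{1}{u{\left(8,h{\left(7 \right)} \right)} + 552845} = \frac{1}{17 + 552845} = \frac{1}{552862}$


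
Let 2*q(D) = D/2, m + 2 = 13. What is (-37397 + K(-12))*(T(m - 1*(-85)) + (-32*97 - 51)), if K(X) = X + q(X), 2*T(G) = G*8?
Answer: 103668652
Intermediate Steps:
m = 11 (m = -2 + 13 = 11)
q(D) = D/4 (q(D) = (D/2)/2 = D/4)
T(G) = 4*G (T(G) = (G*8)/2 = (8*G)/2 = 4*G)
K(X) = 5*X/4 (K(X) = X + X/4 = 5*X/4)
(-37397 + K(-12))*(T(m - 1*(-85)) + (-32*97 - 51)) = (-37397 + (5/4)*(-12))*(4*(11 - 1*(-85)) + (-32*97 - 51)) = (-37397 - 15)*(4*(11 + 85) + (-3104 - 51)) = -37412*(4*96 - 3155) = -37412*(384 - 3155) = -37412*(-2771) = 103668652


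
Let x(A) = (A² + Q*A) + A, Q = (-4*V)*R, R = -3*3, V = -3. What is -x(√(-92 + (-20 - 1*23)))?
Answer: 135 + 321*I*√15 ≈ 135.0 + 1243.2*I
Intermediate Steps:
R = -9
Q = -108 (Q = -4*(-3)*(-9) = 12*(-9) = -108)
x(A) = A² - 107*A (x(A) = (A² - 108*A) + A = A² - 107*A)
-x(√(-92 + (-20 - 1*23))) = -√(-92 + (-20 - 1*23))*(-107 + √(-92 + (-20 - 1*23))) = -√(-92 + (-20 - 23))*(-107 + √(-92 + (-20 - 23))) = -√(-92 - 43)*(-107 + √(-92 - 43)) = -√(-135)*(-107 + √(-135)) = -3*I*√15*(-107 + 3*I*√15)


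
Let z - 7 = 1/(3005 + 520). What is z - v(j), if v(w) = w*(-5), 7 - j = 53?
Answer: -786074/3525 ≈ -223.00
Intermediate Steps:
j = -46 (j = 7 - 1*53 = 7 - 53 = -46)
v(w) = -5*w
z = 24676/3525 (z = 7 + 1/(3005 + 520) = 7 + 1/3525 = 24676/3525 ≈ 7.0003)
z - v(j) = 24676/3525 - (-5)*(-46) = 24676/3525 - 1*230 = 24676/3525 - 230 = -786074/3525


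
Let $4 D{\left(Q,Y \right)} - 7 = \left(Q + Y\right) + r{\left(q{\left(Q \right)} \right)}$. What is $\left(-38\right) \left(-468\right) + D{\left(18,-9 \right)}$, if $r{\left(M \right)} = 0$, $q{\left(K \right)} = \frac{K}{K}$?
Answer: $17788$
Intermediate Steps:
$q{\left(K \right)} = 1$
$D{\left(Q,Y \right)} = \frac{7}{4} + \frac{Q}{4} + \frac{Y}{4}$ ($D{\left(Q,Y \right)} = \frac{7}{4} + \frac{\left(Q + Y\right) + 0}{4} = \frac{7}{4} + \frac{Q + Y}{4} = \frac{7}{4} + \left(\frac{Q}{4} + \frac{Y}{4}\right) = \frac{7}{4} + \frac{Q}{4} + \frac{Y}{4}$)
$\left(-38\right) \left(-468\right) + D{\left(18,-9 \right)} = \left(-38\right) \left(-468\right) + \left(\frac{7}{4} + \frac{1}{4} \cdot 18 + \frac{1}{4} \left(-9\right)\right) = 17784 + \left(\frac{7}{4} + \frac{9}{2} - \frac{9}{4}\right) = 17784 + 4 = 17788$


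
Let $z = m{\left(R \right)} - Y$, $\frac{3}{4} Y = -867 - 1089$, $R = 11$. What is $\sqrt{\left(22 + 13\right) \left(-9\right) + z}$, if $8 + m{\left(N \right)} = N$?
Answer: $2 \sqrt{574} \approx 47.917$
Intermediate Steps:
$m{\left(N \right)} = -8 + N$
$Y = -2608$ ($Y = \frac{4 \left(-867 - 1089\right)}{3} = \frac{4}{3} \left(-1956\right) = -2608$)
$z = 2611$ ($z = \left(-8 + 11\right) - -2608 = 3 + 2608 = 2611$)
$\sqrt{\left(22 + 13\right) \left(-9\right) + z} = \sqrt{\left(22 + 13\right) \left(-9\right) + 2611} = \sqrt{35 \left(-9\right) + 2611} = \sqrt{-315 + 2611} = \sqrt{2296} = 2 \sqrt{574}$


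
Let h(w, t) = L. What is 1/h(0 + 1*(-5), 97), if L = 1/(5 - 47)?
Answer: -42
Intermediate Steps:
L = -1/42 (L = 1/(-42) = -1/42 ≈ -0.023810)
h(w, t) = -1/42
1/h(0 + 1*(-5), 97) = 1/(-1/42) = -42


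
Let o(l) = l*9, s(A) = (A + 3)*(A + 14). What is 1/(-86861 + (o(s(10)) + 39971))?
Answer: -1/44082 ≈ -2.2685e-5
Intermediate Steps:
s(A) = (3 + A)*(14 + A)
o(l) = 9*l
1/(-86861 + (o(s(10)) + 39971)) = 1/(-86861 + (9*(42 + 10² + 17*10) + 39971)) = 1/(-86861 + (9*(42 + 100 + 170) + 39971)) = 1/(-86861 + (9*312 + 39971)) = 1/(-86861 + (2808 + 39971)) = 1/(-86861 + 42779) = 1/(-44082) = -1/44082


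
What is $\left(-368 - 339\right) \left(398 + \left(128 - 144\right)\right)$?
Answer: $-270074$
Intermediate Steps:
$\left(-368 - 339\right) \left(398 + \left(128 - 144\right)\right) = - 707 \left(398 + \left(128 - 144\right)\right) = - 707 \left(398 - 16\right) = \left(-707\right) 382 = -270074$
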